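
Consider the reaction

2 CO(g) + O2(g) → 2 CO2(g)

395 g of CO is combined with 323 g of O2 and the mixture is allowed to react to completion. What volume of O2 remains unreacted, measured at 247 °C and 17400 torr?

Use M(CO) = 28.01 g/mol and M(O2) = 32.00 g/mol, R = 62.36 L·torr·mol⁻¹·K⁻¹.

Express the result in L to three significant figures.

n(CO) = 395 / 28.01 = 14.10 mol
n(O2) = 323 / 32.00 = 10.09 mol
For 14.10 mol CO, stoichiometry requires (1/2) × 14.10 = 7.050 mol O2; 10.09 mol is available, so CO is limiting.
n(O2) consumed = (1/2) × 14.10 = 7.050 mol; remaining = 10.09 − 7.050 = 3.040 mol
V(O2) = nRT/P = 3.040 × 62.36 × 520.15 / 17400 = 5.667 L

5.67 L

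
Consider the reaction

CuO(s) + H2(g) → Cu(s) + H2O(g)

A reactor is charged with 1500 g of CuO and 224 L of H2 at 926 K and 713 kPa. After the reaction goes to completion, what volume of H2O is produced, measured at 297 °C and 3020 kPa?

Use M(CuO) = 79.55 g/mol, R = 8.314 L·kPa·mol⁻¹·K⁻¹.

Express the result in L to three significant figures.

29.6 L

n(CuO) = 1500 / 79.55 = 18.86 mol
n(H2) = PV/RT = (713 × 224) / (8.314 × 926) = 20.75 mol
For 18.86 mol CuO, stoichiometry requires (1/1) × 18.86 = 18.86 mol H2; 20.75 mol is available, so CuO is limiting.
n(H2O) = (1/1) × 18.86 = 18.86 mol
V(H2O) = nRT/P = 18.86 × 8.314 × 570.15 / 3020 = 29.60 L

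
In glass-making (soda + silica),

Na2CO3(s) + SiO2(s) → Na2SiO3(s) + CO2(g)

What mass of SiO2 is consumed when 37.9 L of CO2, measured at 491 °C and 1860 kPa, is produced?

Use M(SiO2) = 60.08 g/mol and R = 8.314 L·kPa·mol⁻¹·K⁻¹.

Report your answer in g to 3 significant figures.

n(CO2) = PV/RT = (1860 × 37.9) / (8.314 × 764.15) = 11.10 mol
n(SiO2) = (1/1) × 11.10 = 11.10 mol
m(SiO2) = 11.10 × 60.08 = 666.9 g

667 g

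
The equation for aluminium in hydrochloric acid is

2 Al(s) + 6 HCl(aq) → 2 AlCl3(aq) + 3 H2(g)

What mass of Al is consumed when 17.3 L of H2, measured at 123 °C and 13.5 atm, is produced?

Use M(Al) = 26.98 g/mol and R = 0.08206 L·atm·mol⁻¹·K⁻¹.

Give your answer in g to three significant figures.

n(H2) = PV/RT = (13.5 × 17.3) / (0.08206 × 396.15) = 7.184 mol
n(Al) = (2/3) × 7.184 = 4.789 mol
m(Al) = 4.789 × 26.98 = 129.2 g

129 g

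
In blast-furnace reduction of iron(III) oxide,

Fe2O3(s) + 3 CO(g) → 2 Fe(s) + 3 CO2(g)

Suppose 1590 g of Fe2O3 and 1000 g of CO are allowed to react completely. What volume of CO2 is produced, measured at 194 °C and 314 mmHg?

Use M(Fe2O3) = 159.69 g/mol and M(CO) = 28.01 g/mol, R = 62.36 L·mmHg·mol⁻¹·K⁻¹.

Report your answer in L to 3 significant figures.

n(Fe2O3) = 1590 / 159.69 = 9.957 mol
n(CO) = 1000 / 28.01 = 35.70 mol
For 9.957 mol Fe2O3, stoichiometry requires (3/1) × 9.957 = 29.87 mol CO; 35.70 mol is available, so Fe2O3 is limiting.
n(CO2) = (3/1) × 9.957 = 29.87 mol
V(CO2) = nRT/P = 29.87 × 62.36 × 467.15 / 314 = 2771 L

2770 L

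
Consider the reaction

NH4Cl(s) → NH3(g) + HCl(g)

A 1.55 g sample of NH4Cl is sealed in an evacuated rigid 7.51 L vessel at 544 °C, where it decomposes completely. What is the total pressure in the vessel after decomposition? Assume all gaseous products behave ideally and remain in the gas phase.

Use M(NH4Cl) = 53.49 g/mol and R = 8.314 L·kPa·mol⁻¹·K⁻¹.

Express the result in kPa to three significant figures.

52.4 kPa

n(NH4Cl) = 1.55 / 53.49 = 0.02898 mol
n(gas produced) = (2/1) × 0.02898 = 0.05796 mol
P = nRT/V = 0.05796 × 8.314 × 817.15 / 7.51 = 52.43 kPa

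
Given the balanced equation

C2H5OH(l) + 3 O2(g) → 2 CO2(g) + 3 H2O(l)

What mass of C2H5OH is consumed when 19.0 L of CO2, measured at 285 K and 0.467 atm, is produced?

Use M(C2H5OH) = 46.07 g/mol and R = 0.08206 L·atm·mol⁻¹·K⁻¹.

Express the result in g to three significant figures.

n(CO2) = PV/RT = (0.467 × 19.0) / (0.08206 × 285) = 0.3794 mol
n(C2H5OH) = (1/2) × 0.3794 = 0.1897 mol
m(C2H5OH) = 0.1897 × 46.07 = 8.739 g

8.74 g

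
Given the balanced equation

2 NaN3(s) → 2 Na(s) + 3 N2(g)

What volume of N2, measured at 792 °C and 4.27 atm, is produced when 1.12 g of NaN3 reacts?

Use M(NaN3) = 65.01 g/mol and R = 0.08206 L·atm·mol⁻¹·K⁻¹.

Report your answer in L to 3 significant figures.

0.529 L

n(NaN3) = 1.120 / 65.01 = 0.01723 mol
n(N2) = (3/2) × 0.01723 = 0.02584 mol
V = nRT/P = 0.02584 × 0.08206 × 1065.15 / 4.27 = 0.5289 L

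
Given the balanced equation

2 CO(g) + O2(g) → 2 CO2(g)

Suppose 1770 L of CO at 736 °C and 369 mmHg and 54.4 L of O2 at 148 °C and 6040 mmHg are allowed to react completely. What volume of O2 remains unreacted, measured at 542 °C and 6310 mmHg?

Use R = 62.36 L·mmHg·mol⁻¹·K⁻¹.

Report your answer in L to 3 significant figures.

n(CO) = PV/RT = (369 × 1770) / (62.36 × 1009.15) = 10.38 mol
n(O2) = PV/RT = (6040 × 54.4) / (62.36 × 421.15) = 12.51 mol
For 10.38 mol CO, stoichiometry requires (1/2) × 10.38 = 5.190 mol O2; 12.51 mol is available, so CO is limiting.
n(O2) consumed = (1/2) × 10.38 = 5.190 mol; remaining = 12.51 − 5.190 = 7.320 mol
V(O2) = nRT/P = 7.320 × 62.36 × 815.15 / 6310 = 58.97 L

59.0 L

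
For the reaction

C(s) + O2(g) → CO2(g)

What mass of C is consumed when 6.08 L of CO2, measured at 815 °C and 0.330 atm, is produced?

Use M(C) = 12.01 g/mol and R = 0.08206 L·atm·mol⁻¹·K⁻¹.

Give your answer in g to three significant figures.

0.270 g

n(CO2) = PV/RT = (0.330 × 6.08) / (0.08206 × 1088.15) = 0.02247 mol
n(C) = (1/1) × 0.02247 = 0.02247 mol
m(C) = 0.02247 × 12.01 = 0.2699 g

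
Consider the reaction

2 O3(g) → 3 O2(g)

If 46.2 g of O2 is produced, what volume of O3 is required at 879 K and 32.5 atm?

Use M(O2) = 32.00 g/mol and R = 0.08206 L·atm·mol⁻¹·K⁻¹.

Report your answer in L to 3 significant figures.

n(O2) = 46.20 / 32.00 = 1.444 mol
n(O3) = (2/3) × 1.444 = 0.9627 mol
V = nRT/P = 0.9627 × 0.08206 × 879 / 32.5 = 2.137 L

2.14 L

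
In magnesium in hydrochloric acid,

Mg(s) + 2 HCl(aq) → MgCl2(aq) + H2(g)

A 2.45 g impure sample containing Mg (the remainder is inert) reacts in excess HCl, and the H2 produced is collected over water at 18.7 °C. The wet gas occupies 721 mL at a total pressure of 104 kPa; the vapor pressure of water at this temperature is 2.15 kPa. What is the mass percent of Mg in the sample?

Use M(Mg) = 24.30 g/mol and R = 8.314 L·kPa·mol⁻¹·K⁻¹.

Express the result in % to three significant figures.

P(H2) = 104 − 2.15 = 101.8 kPa
n(H2) = PV/RT = (101.8 × 0.7210) / (8.314 × 291.85) = 0.03025 mol
n(Mg) = (1/1) × 0.03025 = 0.03025 mol
m(Mg) = 0.03025 × 24.30 = 0.7351 g
%Mg = 0.7351 / 2.45 × 100 = 30.00%

30.0 %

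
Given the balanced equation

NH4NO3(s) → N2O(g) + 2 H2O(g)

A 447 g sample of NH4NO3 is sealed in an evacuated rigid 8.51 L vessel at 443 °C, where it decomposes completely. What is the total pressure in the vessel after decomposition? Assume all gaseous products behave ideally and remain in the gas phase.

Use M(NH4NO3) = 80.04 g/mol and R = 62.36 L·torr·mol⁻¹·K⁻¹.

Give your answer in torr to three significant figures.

n(NH4NO3) = 447 / 80.04 = 5.585 mol
n(gas produced) = (3/1) × 5.585 = 16.75 mol
P = nRT/V = 16.75 × 62.36 × 716.15 / 8.51 = 87900 torr

87900 torr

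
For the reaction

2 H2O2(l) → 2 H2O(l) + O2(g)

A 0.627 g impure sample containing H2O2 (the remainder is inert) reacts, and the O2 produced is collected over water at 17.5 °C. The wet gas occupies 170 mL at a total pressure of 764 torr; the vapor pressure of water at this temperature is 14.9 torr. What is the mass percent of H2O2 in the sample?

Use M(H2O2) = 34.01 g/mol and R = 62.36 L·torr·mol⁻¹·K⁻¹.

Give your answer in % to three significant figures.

P(O2) = 764 − 14.9 = 749.1 torr
n(O2) = PV/RT = (749.1 × 0.1700) / (62.36 × 290.65) = 0.007026 mol
n(H2O2) = (2/1) × 0.007026 = 0.01405 mol
m(H2O2) = 0.01405 × 34.01 = 0.4778 g
%H2O2 = 0.4778 / 0.627 × 100 = 76.20%

76.2 %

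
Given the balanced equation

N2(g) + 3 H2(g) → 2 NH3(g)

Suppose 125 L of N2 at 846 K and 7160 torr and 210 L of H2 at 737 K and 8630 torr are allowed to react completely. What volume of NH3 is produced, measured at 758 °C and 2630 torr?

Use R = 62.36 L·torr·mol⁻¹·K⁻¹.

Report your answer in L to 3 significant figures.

643 L

n(N2) = PV/RT = (7160 × 125) / (62.36 × 846) = 16.96 mol
n(H2) = PV/RT = (8630 × 210) / (62.36 × 737) = 39.43 mol
For 16.96 mol N2, stoichiometry requires (3/1) × 16.96 = 50.88 mol H2; 39.43 mol is available, so H2 is limiting.
n(NH3) = (2/3) × 39.43 = 26.29 mol
V(NH3) = nRT/P = 26.29 × 62.36 × 1031.15 / 2630 = 642.8 L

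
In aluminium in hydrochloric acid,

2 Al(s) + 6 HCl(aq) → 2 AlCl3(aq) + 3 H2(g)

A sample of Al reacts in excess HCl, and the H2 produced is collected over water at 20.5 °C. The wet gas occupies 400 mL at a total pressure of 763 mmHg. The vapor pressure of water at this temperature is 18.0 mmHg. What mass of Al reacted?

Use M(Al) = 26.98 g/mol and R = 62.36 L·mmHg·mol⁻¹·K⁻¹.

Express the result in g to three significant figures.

0.293 g

P(H2) = 763 − 18.0 = 745.0 mmHg
n(H2) = PV/RT = (745.0 × 0.4000) / (62.36 × 293.65) = 0.01627 mol
n(Al) = (2/3) × 0.01627 = 0.01085 mol
m(Al) = 0.01085 × 26.98 = 0.2927 g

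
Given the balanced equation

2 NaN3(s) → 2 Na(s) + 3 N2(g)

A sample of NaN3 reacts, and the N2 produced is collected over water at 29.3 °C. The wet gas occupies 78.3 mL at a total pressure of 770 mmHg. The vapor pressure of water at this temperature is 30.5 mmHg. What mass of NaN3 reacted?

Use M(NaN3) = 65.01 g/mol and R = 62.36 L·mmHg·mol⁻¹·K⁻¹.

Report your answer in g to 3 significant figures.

0.133 g

P(N2) = 770 − 30.5 = 739.5 mmHg
n(N2) = PV/RT = (739.5 × 0.07830) / (62.36 × 302.45) = 0.003070 mol
n(NaN3) = (2/3) × 0.003070 = 0.002047 mol
m(NaN3) = 0.002047 × 65.01 = 0.1331 g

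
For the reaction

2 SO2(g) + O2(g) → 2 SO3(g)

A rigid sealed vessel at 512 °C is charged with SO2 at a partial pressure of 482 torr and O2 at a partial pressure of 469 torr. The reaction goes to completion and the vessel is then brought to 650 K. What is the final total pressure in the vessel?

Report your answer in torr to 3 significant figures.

588 torr

With V and T fixed, P_i ∝ n_i, so the mole ratios apply directly to partial pressures at 512 °C.
P(O2) required for 482 torr of SO2 = (1/2) × 482 = 241.0 torr; available 469 torr, so SO2 is limiting.
P(O2) remaining = 469 − (1/2) × 482 = 228.0 torr
P(gaseous products) = (2)/2 × 482 = 482.0 torr
P_total at 512 °C = 228.0 + 482.0 = 710.0 torr
Scaling to 650 K: P = 710.0 × 650/785.15 = 587.8 torr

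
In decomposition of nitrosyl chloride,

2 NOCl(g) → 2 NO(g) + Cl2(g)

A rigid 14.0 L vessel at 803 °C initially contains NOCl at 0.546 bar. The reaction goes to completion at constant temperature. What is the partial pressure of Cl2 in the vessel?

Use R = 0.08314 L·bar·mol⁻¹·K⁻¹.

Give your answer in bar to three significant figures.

0.273 bar

n(NOCl)₀ = PV/RT = (0.546 × 14.0) / (0.08314 × 1076.15) = 0.08544 mol
n(Cl2) = (1/2) × 0.08544 = 0.04272 mol
P(Cl2) = nRT/V = 0.04272 × 0.08314 × 1076.15 / 14.0 = 0.2730 bar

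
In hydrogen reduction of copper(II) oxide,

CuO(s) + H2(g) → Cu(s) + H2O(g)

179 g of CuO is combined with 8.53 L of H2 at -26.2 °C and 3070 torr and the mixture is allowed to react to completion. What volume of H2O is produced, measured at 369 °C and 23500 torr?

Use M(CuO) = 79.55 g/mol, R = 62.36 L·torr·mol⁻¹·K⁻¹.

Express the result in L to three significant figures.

n(CuO) = 179 / 79.55 = 2.250 mol
n(H2) = PV/RT = (3070 × 8.53) / (62.36 × 246.95) = 1.700 mol
For 2.250 mol CuO, stoichiometry requires (1/1) × 2.250 = 2.250 mol H2; 1.700 mol is available, so H2 is limiting.
n(H2O) = (1/1) × 1.700 = 1.700 mol
V(H2O) = nRT/P = 1.700 × 62.36 × 642.15 / 23500 = 2.897 L

2.90 L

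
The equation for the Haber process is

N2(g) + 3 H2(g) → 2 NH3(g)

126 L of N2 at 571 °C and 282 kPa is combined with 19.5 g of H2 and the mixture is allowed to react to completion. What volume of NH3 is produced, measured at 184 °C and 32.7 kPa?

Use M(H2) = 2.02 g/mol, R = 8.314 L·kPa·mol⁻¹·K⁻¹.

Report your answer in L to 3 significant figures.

n(N2) = PV/RT = (282 × 126) / (8.314 × 844.15) = 5.063 mol
n(H2) = 19.5 / 2.02 = 9.653 mol
For 5.063 mol N2, stoichiometry requires (3/1) × 5.063 = 15.19 mol H2; 9.653 mol is available, so H2 is limiting.
n(NH3) = (2/3) × 9.653 = 6.435 mol
V(NH3) = nRT/P = 6.435 × 8.314 × 457.15 / 32.7 = 747.9 L

748 L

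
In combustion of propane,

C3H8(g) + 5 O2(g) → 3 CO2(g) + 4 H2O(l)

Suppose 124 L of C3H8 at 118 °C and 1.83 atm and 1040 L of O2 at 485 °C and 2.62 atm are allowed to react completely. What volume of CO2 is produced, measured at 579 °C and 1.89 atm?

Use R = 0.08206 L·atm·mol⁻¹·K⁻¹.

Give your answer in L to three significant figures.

785 L

n(C3H8) = PV/RT = (1.83 × 124) / (0.08206 × 391.15) = 7.070 mol
n(O2) = PV/RT = (2.62 × 1040) / (0.08206 × 758.15) = 43.80 mol
For 7.070 mol C3H8, stoichiometry requires (5/1) × 7.070 = 35.35 mol O2; 43.80 mol is available, so C3H8 is limiting.
n(CO2) = (3/1) × 7.070 = 21.21 mol
V(CO2) = nRT/P = 21.21 × 0.08206 × 852.15 / 1.89 = 784.7 L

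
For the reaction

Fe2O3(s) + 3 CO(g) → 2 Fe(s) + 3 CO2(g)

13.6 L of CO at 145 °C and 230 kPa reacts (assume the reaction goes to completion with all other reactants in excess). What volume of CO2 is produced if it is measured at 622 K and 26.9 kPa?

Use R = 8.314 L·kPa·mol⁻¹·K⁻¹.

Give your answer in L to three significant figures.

173 L

n(CO) = PV/RT = (230 × 13.6) / (8.314 × 418.15) = 0.8998 mol
n(CO2) = (3/3) × 0.8998 = 0.8998 mol
V = nRT/P = 0.8998 × 8.314 × 622 / 26.9 = 173.0 L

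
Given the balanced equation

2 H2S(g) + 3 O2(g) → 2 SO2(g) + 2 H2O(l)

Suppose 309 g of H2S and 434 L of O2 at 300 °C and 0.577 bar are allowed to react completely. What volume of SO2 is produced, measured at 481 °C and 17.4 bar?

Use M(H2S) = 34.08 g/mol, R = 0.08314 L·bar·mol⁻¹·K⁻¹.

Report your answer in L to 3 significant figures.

12.6 L

n(H2S) = 309 / 34.08 = 9.067 mol
n(O2) = PV/RT = (0.577 × 434) / (0.08314 × 573.15) = 5.255 mol
For 9.067 mol H2S, stoichiometry requires (3/2) × 9.067 = 13.60 mol O2; 5.255 mol is available, so O2 is limiting.
n(SO2) = (2/3) × 5.255 = 3.503 mol
V(SO2) = nRT/P = 3.503 × 0.08314 × 754.15 / 17.4 = 12.62 L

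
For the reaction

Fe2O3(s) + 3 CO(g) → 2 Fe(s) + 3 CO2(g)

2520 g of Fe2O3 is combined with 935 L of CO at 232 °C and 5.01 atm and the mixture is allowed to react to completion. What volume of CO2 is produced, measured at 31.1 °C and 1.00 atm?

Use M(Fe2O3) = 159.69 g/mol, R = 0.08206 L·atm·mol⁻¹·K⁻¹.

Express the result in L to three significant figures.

n(Fe2O3) = 2520 / 159.69 = 15.78 mol
n(CO) = PV/RT = (5.01 × 935) / (0.08206 × 505.15) = 113.0 mol
For 15.78 mol Fe2O3, stoichiometry requires (3/1) × 15.78 = 47.34 mol CO; 113.0 mol is available, so Fe2O3 is limiting.
n(CO2) = (3/1) × 15.78 = 47.34 mol
V(CO2) = nRT/P = 47.34 × 0.08206 × 304.25 / 1.00 = 1182 L

1180 L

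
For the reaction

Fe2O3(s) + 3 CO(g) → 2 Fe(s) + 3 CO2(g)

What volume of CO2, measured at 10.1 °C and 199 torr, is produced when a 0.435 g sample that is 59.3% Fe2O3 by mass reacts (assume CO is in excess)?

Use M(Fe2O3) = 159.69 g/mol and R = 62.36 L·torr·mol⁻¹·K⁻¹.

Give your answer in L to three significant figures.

0.430 L

mass of Fe2O3 = 0.435 × 59.3/100 = 0.2580 g
n(Fe2O3) = 0.2580 / 159.69 = 0.001616 mol
n(CO2) = (3/1) × 0.001616 = 0.004848 mol
V = nRT/P = 0.004848 × 62.36 × 283.25 / 199 = 0.4303 L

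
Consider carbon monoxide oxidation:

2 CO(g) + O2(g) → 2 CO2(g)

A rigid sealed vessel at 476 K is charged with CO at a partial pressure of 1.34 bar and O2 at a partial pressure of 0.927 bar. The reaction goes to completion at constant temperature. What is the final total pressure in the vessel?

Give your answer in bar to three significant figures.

Because the vessel is rigid and T is held at 476 K, work the stoichiometry in partial pressures (P_i = n_iRT/V).
P(O2) required for 1.34 bar of CO = (1/2) × 1.34 = 0.6700 bar; available 0.927 bar, so CO is limiting.
P(O2) remaining = 0.927 − (1/2) × 1.34 = 0.2570 bar
P(gaseous products) = (2)/2 × 1.34 = 1.340 bar
P_total at 476 K = 0.2570 + 1.340 = 1.597 bar

1.60 bar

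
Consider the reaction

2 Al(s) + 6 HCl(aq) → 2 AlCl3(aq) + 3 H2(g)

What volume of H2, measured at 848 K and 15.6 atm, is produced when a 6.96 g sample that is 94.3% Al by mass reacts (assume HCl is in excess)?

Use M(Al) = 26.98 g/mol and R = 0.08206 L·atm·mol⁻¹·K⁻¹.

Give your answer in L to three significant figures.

1.63 L

mass of Al = 6.96 × 94.3/100 = 6.563 g
n(Al) = 6.563 / 26.98 = 0.2433 mol
n(H2) = (3/2) × 0.2433 = 0.3649 mol
V = nRT/P = 0.3649 × 0.08206 × 848 / 15.6 = 1.628 L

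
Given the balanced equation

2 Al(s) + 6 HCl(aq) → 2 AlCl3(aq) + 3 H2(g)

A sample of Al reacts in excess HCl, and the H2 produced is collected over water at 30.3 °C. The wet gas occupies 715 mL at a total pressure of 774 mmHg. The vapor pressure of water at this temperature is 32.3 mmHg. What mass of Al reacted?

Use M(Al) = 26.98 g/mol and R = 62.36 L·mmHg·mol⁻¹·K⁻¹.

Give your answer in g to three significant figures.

0.504 g

P(H2) = 774 − 32.3 = 741.7 mmHg
n(H2) = PV/RT = (741.7 × 0.7150) / (62.36 × 303.45) = 0.02802 mol
n(Al) = (2/3) × 0.02802 = 0.01868 mol
m(Al) = 0.01868 × 26.98 = 0.5040 g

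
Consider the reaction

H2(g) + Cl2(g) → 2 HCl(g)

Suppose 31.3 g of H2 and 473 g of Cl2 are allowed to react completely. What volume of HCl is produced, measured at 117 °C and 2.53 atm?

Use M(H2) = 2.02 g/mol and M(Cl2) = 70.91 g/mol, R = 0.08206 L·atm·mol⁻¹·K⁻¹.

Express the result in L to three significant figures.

n(H2) = 31.3 / 2.02 = 15.50 mol
n(Cl2) = 473 / 70.91 = 6.670 mol
For 15.50 mol H2, stoichiometry requires (1/1) × 15.50 = 15.50 mol Cl2; 6.670 mol is available, so Cl2 is limiting.
n(HCl) = (2/1) × 6.670 = 13.34 mol
V(HCl) = nRT/P = 13.34 × 0.08206 × 390.15 / 2.53 = 168.8 L

169 L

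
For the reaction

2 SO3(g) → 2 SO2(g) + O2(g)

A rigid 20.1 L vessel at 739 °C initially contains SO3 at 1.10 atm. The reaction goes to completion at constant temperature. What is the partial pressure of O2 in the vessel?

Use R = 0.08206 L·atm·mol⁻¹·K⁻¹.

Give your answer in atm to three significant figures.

n(SO3)₀ = PV/RT = (1.10 × 20.1) / (0.08206 × 1012.15) = 0.2662 mol
n(O2) = (1/2) × 0.2662 = 0.1331 mol
P(O2) = nRT/V = 0.1331 × 0.08206 × 1012.15 / 20.1 = 0.5500 atm

0.550 atm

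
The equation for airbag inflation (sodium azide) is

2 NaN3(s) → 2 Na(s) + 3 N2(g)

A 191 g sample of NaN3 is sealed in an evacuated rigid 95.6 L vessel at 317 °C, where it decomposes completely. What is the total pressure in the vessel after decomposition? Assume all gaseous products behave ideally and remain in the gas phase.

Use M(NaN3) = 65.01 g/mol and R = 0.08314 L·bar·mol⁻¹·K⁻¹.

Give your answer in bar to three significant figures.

2.26 bar

n(NaN3) = 191 / 65.01 = 2.938 mol
n(gas produced) = (3/2) × 2.938 = 4.407 mol
P = nRT/V = 4.407 × 0.08314 × 590.15 / 95.6 = 2.262 bar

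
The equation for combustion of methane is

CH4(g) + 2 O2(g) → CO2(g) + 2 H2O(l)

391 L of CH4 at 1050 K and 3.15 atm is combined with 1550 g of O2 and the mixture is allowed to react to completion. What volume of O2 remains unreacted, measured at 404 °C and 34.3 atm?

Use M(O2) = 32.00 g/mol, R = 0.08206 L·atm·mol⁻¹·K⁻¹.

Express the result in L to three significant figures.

32.2 L

n(CH4) = PV/RT = (3.15 × 391) / (0.08206 × 1050) = 14.29 mol
n(O2) = 1550 / 32.00 = 48.44 mol
For 14.29 mol CH4, stoichiometry requires (2/1) × 14.29 = 28.58 mol O2; 48.44 mol is available, so CH4 is limiting.
n(O2) consumed = (2/1) × 14.29 = 28.58 mol; remaining = 48.44 − 28.58 = 19.86 mol
V(O2) = nRT/P = 19.86 × 0.08206 × 677.15 / 34.3 = 32.17 L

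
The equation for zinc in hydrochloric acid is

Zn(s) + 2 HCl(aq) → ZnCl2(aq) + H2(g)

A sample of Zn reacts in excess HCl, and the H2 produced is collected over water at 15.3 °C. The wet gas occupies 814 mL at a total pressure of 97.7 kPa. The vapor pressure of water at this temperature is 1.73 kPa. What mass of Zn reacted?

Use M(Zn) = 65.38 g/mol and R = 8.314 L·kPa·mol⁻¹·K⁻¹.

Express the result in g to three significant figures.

2.13 g

P(H2) = 97.7 − 1.73 = 95.97 kPa
n(H2) = PV/RT = (95.97 × 0.8140) / (8.314 × 288.45) = 0.03257 mol
n(Zn) = (1/1) × 0.03257 = 0.03257 mol
m(Zn) = 0.03257 × 65.38 = 2.129 g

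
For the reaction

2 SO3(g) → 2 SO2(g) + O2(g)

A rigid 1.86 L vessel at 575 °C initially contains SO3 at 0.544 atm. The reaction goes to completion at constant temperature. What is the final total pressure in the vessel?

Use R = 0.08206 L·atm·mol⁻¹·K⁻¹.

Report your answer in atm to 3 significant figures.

0.816 atm

Since T and V are fixed, P_final/P_initial = n_final/n_initial = 3/2.
P_final = (3/2) × 0.544 = 0.8160 atm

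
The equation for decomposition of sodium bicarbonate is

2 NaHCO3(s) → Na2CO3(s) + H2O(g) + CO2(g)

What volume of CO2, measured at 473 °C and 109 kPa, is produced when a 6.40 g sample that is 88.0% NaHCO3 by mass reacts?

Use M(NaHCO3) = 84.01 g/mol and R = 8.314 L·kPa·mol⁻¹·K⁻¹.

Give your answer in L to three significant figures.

mass of NaHCO3 = 6.40 × 88.0/100 = 5.632 g
n(NaHCO3) = 5.632 / 84.01 = 0.06704 mol
n(CO2) = (1/2) × 0.06704 = 0.03352 mol
V = nRT/P = 0.03352 × 8.314 × 746.15 / 109 = 1.908 L

1.91 L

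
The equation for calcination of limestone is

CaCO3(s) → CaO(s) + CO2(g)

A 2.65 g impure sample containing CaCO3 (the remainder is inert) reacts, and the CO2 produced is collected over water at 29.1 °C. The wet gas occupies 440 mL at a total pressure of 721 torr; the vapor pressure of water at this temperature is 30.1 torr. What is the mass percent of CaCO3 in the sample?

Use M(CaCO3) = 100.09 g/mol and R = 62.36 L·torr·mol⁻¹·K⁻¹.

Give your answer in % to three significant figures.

P(CO2) = 721 − 30.1 = 690.9 torr
n(CO2) = PV/RT = (690.9 × 0.4400) / (62.36 × 302.25) = 0.01613 mol
n(CaCO3) = (1/1) × 0.01613 = 0.01613 mol
m(CaCO3) = 0.01613 × 100.09 = 1.614 g
%CaCO3 = 1.614 / 2.65 × 100 = 60.91%

60.9 %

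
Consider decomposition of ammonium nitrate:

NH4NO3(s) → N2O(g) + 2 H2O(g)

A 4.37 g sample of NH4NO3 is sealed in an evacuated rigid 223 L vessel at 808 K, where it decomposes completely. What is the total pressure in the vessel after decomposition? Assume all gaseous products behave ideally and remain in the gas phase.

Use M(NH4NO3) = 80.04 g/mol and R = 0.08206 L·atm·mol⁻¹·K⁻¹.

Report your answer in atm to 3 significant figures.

n(NH4NO3) = 4.37 / 80.04 = 0.05460 mol
n(gas produced) = (3/1) × 0.05460 = 0.1638 mol
P = nRT/V = 0.1638 × 0.08206 × 808 / 223 = 0.04870 atm

0.0487 atm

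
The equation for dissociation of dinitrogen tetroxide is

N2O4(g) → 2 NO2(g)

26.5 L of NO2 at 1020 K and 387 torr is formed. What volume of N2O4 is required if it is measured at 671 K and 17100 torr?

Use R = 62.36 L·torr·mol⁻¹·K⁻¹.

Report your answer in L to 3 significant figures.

n(NO2) = PV/RT = (387 × 26.5) / (62.36 × 1020) = 0.1612 mol
n(N2O4) = (1/2) × 0.1612 = 0.08060 mol
V = nRT/P = 0.08060 × 62.36 × 671 / 17100 = 0.1972 L

0.197 L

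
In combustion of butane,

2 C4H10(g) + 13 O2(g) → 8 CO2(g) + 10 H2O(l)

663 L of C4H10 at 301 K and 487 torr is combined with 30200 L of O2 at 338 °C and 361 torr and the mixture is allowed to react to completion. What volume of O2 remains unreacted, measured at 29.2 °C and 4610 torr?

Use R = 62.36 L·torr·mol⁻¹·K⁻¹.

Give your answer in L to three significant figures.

713 L

n(C4H10) = PV/RT = (487 × 663) / (62.36 × 301) = 17.20 mol
n(O2) = PV/RT = (361 × 30200) / (62.36 × 611.15) = 286.1 mol
For 17.20 mol C4H10, stoichiometry requires (13/2) × 17.20 = 111.8 mol O2; 286.1 mol is available, so C4H10 is limiting.
n(O2) consumed = (13/2) × 17.20 = 111.8 mol; remaining = 286.1 − 111.8 = 174.3 mol
V(O2) = nRT/P = 174.3 × 62.36 × 302.35 / 4610 = 712.9 L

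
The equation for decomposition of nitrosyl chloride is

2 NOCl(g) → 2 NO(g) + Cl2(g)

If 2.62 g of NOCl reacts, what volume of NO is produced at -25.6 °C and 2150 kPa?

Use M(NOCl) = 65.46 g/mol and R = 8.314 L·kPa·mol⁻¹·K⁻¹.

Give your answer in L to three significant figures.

0.0383 L

n(NOCl) = 2.620 / 65.46 = 0.04002 mol
n(NO) = (2/2) × 0.04002 = 0.04002 mol
V = nRT/P = 0.04002 × 8.314 × 247.55 / 2150 = 0.03831 L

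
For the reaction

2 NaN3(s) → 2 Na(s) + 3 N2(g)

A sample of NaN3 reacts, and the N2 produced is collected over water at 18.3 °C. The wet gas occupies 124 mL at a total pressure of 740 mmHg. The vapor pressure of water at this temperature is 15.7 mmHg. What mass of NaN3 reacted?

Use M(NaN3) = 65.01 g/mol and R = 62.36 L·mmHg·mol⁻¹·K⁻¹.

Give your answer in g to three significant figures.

0.214 g

P(N2) = 740 − 15.7 = 724.3 mmHg
n(N2) = PV/RT = (724.3 × 0.1240) / (62.36 × 291.45) = 0.004942 mol
n(NaN3) = (2/3) × 0.004942 = 0.003295 mol
m(NaN3) = 0.003295 × 65.01 = 0.2142 g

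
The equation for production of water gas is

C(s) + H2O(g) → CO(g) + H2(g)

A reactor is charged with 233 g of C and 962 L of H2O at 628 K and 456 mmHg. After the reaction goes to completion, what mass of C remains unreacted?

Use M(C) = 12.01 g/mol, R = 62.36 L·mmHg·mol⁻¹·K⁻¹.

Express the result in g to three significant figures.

98.5 g

n(C) = 233 / 12.01 = 19.40 mol
n(H2O) = PV/RT = (456 × 962) / (62.36 × 628) = 11.20 mol
For 19.40 mol C, stoichiometry requires (1/1) × 19.40 = 19.40 mol H2O; 11.20 mol is available, so H2O is limiting.
n(C) consumed = (1/1) × 11.20 = 11.20 mol; remaining = 19.40 − 11.20 = 8.200 mol
m(C) = 8.200 × 12.01 = 98.48 g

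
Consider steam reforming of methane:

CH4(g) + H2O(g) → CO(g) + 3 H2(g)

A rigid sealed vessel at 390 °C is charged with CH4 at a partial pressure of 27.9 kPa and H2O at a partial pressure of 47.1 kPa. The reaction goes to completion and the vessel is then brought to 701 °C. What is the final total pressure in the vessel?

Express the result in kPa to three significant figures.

192 kPa

At constant V, partial pressures at 390 °C are proportional to moles, so apply stoichiometry directly to pressures.
P(H2O) required for 27.9 kPa of CH4 = (1/1) × 27.9 = 27.90 kPa; available 47.1 kPa, so CH4 is limiting.
P(H2O) remaining = 47.1 − (1/1) × 27.9 = 19.20 kPa
P(gaseous products) = (1+3)/1 × 27.9 = 111.6 kPa
P_total at 390 °C = 19.20 + 111.6 = 130.8 kPa
Scaling to 701 °C: P = 130.8 × 974.15/663.15 = 192.1 kPa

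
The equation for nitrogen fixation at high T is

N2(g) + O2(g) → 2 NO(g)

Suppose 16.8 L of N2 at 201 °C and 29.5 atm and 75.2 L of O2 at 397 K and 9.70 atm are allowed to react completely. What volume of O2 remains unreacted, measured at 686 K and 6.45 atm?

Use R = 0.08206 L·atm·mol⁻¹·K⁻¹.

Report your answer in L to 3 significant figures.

n(N2) = PV/RT = (29.5 × 16.8) / (0.08206 × 474.15) = 12.74 mol
n(O2) = PV/RT = (9.70 × 75.2) / (0.08206 × 397) = 22.39 mol
For 12.74 mol N2, stoichiometry requires (1/1) × 12.74 = 12.74 mol O2; 22.39 mol is available, so N2 is limiting.
n(O2) consumed = (1/1) × 12.74 = 12.74 mol; remaining = 22.39 − 12.74 = 9.650 mol
V(O2) = nRT/P = 9.650 × 0.08206 × 686 / 6.45 = 84.22 L

84.2 L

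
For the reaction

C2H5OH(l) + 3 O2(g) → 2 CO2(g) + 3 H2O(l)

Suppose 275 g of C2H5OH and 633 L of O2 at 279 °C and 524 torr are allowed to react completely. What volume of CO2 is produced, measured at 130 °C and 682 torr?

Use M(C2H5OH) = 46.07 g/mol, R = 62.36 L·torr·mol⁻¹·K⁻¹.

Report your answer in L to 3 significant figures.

n(C2H5OH) = 275 / 46.07 = 5.969 mol
n(O2) = PV/RT = (524 × 633) / (62.36 × 552.15) = 9.633 mol
For 5.969 mol C2H5OH, stoichiometry requires (3/1) × 5.969 = 17.91 mol O2; 9.633 mol is available, so O2 is limiting.
n(CO2) = (2/3) × 9.633 = 6.422 mol
V(CO2) = nRT/P = 6.422 × 62.36 × 403.15 / 682 = 236.7 L

237 L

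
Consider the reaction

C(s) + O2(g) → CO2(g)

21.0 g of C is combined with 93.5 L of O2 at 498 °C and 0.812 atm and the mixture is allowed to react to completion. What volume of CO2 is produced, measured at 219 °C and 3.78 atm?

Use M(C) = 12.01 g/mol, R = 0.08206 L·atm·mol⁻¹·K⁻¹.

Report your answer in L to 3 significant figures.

12.8 L

n(C) = 21.0 / 12.01 = 1.749 mol
n(O2) = PV/RT = (0.812 × 93.5) / (0.08206 × 771.15) = 1.200 mol
For 1.749 mol C, stoichiometry requires (1/1) × 1.749 = 1.749 mol O2; 1.200 mol is available, so O2 is limiting.
n(CO2) = (1/1) × 1.200 = 1.200 mol
V(CO2) = nRT/P = 1.200 × 0.08206 × 492.15 / 3.78 = 12.82 L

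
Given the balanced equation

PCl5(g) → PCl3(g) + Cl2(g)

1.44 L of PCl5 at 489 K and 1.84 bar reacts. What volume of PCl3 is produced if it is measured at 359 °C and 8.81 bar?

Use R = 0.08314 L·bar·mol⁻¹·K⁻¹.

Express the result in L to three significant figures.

0.389 L

n(PCl5) = PV/RT = (1.84 × 1.44) / (0.08314 × 489) = 0.06517 mol
n(PCl3) = (1/1) × 0.06517 = 0.06517 mol
V = nRT/P = 0.06517 × 0.08314 × 632.15 / 8.81 = 0.3888 L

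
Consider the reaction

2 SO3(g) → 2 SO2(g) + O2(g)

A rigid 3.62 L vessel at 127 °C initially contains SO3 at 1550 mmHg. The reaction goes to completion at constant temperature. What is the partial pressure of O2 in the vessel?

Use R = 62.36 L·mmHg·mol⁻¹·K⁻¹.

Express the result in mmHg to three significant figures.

775 mmHg

n(SO3)₀ = PV/RT = (1550 × 3.62) / (62.36 × 400.15) = 0.2249 mol
n(O2) = (1/2) × 0.2249 = 0.1124 mol
P(O2) = nRT/V = 0.1124 × 62.36 × 400.15 / 3.62 = 774.8 mmHg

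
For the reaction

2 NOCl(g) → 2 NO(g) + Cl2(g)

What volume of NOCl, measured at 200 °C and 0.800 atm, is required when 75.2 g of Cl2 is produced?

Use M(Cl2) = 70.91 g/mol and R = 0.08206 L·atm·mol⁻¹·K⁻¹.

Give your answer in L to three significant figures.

103 L

n(Cl2) = 75.20 / 70.91 = 1.060 mol
n(NOCl) = (2/1) × 1.060 = 2.120 mol
V = nRT/P = 2.120 × 0.08206 × 473.15 / 0.800 = 102.9 L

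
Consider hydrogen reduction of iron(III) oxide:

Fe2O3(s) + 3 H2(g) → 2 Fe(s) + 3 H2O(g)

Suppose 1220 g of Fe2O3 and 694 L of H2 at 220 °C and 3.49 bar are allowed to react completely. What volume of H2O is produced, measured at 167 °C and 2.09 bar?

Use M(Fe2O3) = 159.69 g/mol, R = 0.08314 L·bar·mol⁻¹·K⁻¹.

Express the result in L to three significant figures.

n(Fe2O3) = 1220 / 159.69 = 7.640 mol
n(H2) = PV/RT = (3.49 × 694) / (0.08314 × 493.15) = 59.07 mol
For 7.640 mol Fe2O3, stoichiometry requires (3/1) × 7.640 = 22.92 mol H2; 59.07 mol is available, so Fe2O3 is limiting.
n(H2O) = (3/1) × 7.640 = 22.92 mol
V(H2O) = nRT/P = 22.92 × 0.08314 × 440.15 / 2.09 = 401.3 L

401 L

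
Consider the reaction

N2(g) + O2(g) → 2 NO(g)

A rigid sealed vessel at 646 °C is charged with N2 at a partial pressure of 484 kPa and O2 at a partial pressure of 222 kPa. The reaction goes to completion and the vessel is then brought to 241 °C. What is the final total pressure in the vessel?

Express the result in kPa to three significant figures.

At constant V, partial pressures at 646 °C are proportional to moles, so apply stoichiometry directly to pressures.
P(O2) required for 484 kPa of N2 = (1/1) × 484 = 484.0 kPa; available 222 kPa, so O2 is limiting.
P(N2) remaining = 484 − (1/1) × 222 = 262.0 kPa
P(gaseous products) = (2)/1 × 222 = 444.0 kPa
P_total at 646 °C = 262.0 + 444.0 = 706.0 kPa
Scaling to 241 °C: P = 706.0 × 514.15/919.15 = 394.9 kPa

395 kPa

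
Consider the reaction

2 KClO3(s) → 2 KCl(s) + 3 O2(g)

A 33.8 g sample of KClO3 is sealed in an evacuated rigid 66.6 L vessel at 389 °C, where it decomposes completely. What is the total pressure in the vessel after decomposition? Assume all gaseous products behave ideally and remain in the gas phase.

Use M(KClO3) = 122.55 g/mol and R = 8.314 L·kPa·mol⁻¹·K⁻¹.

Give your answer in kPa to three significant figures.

34.2 kPa

n(KClO3) = 33.8 / 122.55 = 0.2758 mol
n(gas produced) = (3/2) × 0.2758 = 0.4137 mol
P = nRT/V = 0.4137 × 8.314 × 662.15 / 66.6 = 34.20 kPa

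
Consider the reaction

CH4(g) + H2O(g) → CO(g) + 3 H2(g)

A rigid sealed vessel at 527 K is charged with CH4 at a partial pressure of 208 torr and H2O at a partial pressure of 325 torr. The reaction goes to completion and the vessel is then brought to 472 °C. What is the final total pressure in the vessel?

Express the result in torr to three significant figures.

1340 torr

With V and T fixed, P_i ∝ n_i, so the mole ratios apply directly to partial pressures at 527 K.
P(H2O) required for 208 torr of CH4 = (1/1) × 208 = 208.0 torr; available 325 torr, so CH4 is limiting.
P(H2O) remaining = 325 − (1/1) × 208 = 117.0 torr
P(gaseous products) = (1+3)/1 × 208 = 832.0 torr
P_total at 527 K = 117.0 + 832.0 = 949.0 torr
Scaling to 472 °C: P = 949.0 × 745.15/527 = 1342 torr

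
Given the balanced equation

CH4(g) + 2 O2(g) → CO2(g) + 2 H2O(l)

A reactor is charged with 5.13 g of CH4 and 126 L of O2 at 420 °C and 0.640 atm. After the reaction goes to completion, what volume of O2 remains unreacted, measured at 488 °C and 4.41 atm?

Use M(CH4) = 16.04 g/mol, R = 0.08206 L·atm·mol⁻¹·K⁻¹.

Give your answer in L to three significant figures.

n(CH4) = 5.13 / 16.04 = 0.3198 mol
n(O2) = PV/RT = (0.640 × 126) / (0.08206 × 693.15) = 1.418 mol
For 0.3198 mol CH4, stoichiometry requires (2/1) × 0.3198 = 0.6396 mol O2; 1.418 mol is available, so CH4 is limiting.
n(O2) consumed = (2/1) × 0.3198 = 0.6396 mol; remaining = 1.418 − 0.6396 = 0.7784 mol
V(O2) = nRT/P = 0.7784 × 0.08206 × 761.15 / 4.41 = 11.02 L

11.0 L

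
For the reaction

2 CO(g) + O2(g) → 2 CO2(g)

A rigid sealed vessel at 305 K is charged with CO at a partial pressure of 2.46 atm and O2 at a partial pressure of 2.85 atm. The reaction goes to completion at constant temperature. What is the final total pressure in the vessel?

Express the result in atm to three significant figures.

4.08 atm

At constant V, partial pressures at 305 K are proportional to moles, so apply stoichiometry directly to pressures.
P(O2) required for 2.46 atm of CO = (1/2) × 2.46 = 1.230 atm; available 2.85 atm, so CO is limiting.
P(O2) remaining = 2.85 − (1/2) × 2.46 = 1.620 atm
P(gaseous products) = (2)/2 × 2.46 = 2.460 atm
P_total at 305 K = 1.620 + 2.460 = 4.080 atm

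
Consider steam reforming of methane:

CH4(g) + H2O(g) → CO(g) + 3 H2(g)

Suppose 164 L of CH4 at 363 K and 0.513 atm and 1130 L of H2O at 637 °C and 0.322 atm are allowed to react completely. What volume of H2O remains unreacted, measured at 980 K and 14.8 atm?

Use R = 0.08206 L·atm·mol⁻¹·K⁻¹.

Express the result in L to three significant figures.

n(CH4) = PV/RT = (0.513 × 164) / (0.08206 × 363) = 2.824 mol
n(H2O) = PV/RT = (0.322 × 1130) / (0.08206 × 910.15) = 4.872 mol
For 2.824 mol CH4, stoichiometry requires (1/1) × 2.824 = 2.824 mol H2O; 4.872 mol is available, so CH4 is limiting.
n(H2O) consumed = (1/1) × 2.824 = 2.824 mol; remaining = 4.872 − 2.824 = 2.048 mol
V(H2O) = nRT/P = 2.048 × 0.08206 × 980 / 14.8 = 11.13 L

11.1 L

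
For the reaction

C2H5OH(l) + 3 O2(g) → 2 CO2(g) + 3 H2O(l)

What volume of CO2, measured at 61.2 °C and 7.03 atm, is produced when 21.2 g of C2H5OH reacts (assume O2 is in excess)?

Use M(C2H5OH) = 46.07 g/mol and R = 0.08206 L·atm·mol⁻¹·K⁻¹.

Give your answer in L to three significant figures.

n(C2H5OH) = 21.20 / 46.07 = 0.4602 mol
n(CO2) = (2/1) × 0.4602 = 0.9204 mol
V = nRT/P = 0.9204 × 0.08206 × 334.35 / 7.03 = 3.592 L

3.59 L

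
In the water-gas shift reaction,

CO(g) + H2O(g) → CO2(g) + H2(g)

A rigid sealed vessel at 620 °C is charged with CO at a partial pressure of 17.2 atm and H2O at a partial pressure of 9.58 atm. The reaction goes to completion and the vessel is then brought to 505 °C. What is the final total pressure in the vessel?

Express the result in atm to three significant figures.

Because the vessel is rigid and T is held at 620 °C, work the stoichiometry in partial pressures (P_i = n_iRT/V).
P(H2O) required for 17.2 atm of CO = (1/1) × 17.2 = 17.20 atm; available 9.58 atm, so H2O is limiting.
P(CO) remaining = 17.2 − (1/1) × 9.58 = 7.620 atm
P(gaseous products) = (1+1)/1 × 9.58 = 19.16 atm
P_total at 620 °C = 7.620 + 19.16 = 26.78 atm
Scaling to 505 °C: P = 26.78 × 778.15/893.15 = 23.33 atm

23.3 atm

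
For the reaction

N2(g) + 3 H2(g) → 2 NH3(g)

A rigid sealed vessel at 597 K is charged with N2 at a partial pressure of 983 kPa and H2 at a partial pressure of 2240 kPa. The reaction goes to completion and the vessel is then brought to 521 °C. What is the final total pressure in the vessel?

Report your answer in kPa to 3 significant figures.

Because the vessel is rigid and T is held at 597 K, work the stoichiometry in partial pressures (P_i = n_iRT/V).
P(H2) required for 983 kPa of N2 = (3/1) × 983 = 2949 kPa; available 2240 kPa, so H2 is limiting.
P(N2) remaining = 983 − (1/3) × 2240 = 236.3 kPa
P(gaseous products) = (2)/3 × 2240 = 1493 kPa
P_total at 597 K = 236.3 + 1493 = 1729 kPa
Scaling to 521 °C: P = 1729 × 794.15/597 = 2300 kPa

2300 kPa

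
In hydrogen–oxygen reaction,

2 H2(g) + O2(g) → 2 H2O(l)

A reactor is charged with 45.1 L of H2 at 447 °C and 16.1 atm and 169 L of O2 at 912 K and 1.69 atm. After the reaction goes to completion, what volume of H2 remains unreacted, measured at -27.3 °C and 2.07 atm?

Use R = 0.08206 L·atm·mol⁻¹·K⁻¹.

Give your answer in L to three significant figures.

45.4 L

n(H2) = PV/RT = (16.1 × 45.1) / (0.08206 × 720.15) = 12.29 mol
n(O2) = PV/RT = (1.69 × 169) / (0.08206 × 912) = 3.816 mol
For 12.29 mol H2, stoichiometry requires (1/2) × 12.29 = 6.145 mol O2; 3.816 mol is available, so O2 is limiting.
n(H2) consumed = (2/1) × 3.816 = 7.632 mol; remaining = 12.29 − 7.632 = 4.658 mol
V(H2) = nRT/P = 4.658 × 0.08206 × 245.85 / 2.07 = 45.40 L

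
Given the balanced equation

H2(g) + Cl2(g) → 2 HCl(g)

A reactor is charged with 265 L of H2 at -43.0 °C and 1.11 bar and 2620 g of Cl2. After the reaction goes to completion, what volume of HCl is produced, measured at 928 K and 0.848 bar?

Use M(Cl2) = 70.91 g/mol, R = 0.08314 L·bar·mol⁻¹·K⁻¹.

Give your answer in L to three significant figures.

2800 L

n(H2) = PV/RT = (1.11 × 265) / (0.08314 × 230.15) = 15.37 mol
n(Cl2) = 2620 / 70.91 = 36.95 mol
For 15.37 mol H2, stoichiometry requires (1/1) × 15.37 = 15.37 mol Cl2; 36.95 mol is available, so H2 is limiting.
n(HCl) = (2/1) × 15.37 = 30.74 mol
V(HCl) = nRT/P = 30.74 × 0.08314 × 928 / 0.848 = 2797 L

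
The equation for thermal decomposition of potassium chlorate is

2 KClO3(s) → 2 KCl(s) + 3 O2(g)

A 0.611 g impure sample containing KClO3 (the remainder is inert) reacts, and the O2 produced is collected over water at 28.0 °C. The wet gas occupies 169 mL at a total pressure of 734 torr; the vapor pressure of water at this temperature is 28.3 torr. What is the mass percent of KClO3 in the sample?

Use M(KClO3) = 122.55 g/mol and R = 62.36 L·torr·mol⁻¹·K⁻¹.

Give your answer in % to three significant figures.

P(O2) = 734 − 28.3 = 705.7 torr
n(O2) = PV/RT = (705.7 × 0.1690) / (62.36 × 301.15) = 0.006351 mol
n(KClO3) = (2/3) × 0.006351 = 0.004234 mol
m(KClO3) = 0.004234 × 122.55 = 0.5189 g
%KClO3 = 0.5189 / 0.611 × 100 = 84.93%

84.9 %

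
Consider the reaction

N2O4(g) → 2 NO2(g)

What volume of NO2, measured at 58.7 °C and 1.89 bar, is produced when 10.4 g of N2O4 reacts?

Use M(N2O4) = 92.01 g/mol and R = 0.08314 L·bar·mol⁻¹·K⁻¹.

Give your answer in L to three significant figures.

3.30 L

n(N2O4) = 10.40 / 92.01 = 0.1130 mol
n(NO2) = (2/1) × 0.1130 = 0.2260 mol
V = nRT/P = 0.2260 × 0.08314 × 331.85 / 1.89 = 3.299 L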